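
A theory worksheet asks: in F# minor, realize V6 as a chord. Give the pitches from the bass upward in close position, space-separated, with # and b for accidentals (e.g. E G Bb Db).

In F# minor, scale degree 5 is C#. The dominant is major (leading tone raised), so V is a major triad.
That chord is spelled C#-E#-G#.
The figured bass 6 indicates first inversion, placing the third (E#) in the bass: E#-G#-C#.

E# G# C#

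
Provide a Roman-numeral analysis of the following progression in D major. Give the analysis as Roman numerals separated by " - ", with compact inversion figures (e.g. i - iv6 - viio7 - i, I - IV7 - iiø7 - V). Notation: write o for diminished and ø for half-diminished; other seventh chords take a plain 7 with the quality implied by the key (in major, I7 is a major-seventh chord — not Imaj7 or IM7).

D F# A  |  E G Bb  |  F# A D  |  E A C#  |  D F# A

I - iio - I6 - V64 - I

D-F#-A: root D is the tonic; major triad there is I.
E-G-Bb is non-diatonic — iio, a mixture chord from D minor.
F#-A-D: major triad on D = scale degree 1 → I6.
E-A-C#: major triad on A = scale degree 5 → V64.
D-F#-A: root D is the tonic; major triad there is I.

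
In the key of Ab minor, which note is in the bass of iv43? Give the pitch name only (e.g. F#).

iv in Ab minor has root Db; the chord is Db-Fb-Ab-Cb.
The figure 43 means second inversion — the fifth is in the bass.

Ab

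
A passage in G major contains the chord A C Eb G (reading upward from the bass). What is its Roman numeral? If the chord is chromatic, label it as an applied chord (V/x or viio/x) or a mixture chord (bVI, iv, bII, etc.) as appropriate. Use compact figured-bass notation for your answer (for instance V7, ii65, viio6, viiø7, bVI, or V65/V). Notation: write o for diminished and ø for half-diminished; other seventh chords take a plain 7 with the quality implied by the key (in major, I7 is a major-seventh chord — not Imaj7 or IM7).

The pitches A-C-Eb-G form a half-diminished seventh chord rooted on A.
A is the second degree of G major. This is the half-diminished supertonic seventh, borrowed from the parallel minor.

iiø7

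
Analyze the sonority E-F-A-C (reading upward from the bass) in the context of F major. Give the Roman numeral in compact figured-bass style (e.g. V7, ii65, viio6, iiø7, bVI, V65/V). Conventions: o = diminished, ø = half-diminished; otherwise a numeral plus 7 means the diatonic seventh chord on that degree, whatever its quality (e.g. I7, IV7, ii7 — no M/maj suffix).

I42

The pitches F-A-C-E form a major seventh chord rooted on F.
F is scale degree 1 in F major, and a major seventh chord on that degree is written I7.
With E in the bass the chord is in third inversion, so the figured bass is 42.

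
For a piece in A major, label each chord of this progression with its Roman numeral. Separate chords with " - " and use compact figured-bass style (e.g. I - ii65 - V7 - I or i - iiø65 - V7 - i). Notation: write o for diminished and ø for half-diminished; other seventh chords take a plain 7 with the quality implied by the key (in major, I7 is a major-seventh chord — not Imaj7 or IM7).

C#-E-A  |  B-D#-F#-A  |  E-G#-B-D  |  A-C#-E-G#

I6 - V7/V - V7 - I7

C#-E-A: major triad on A = scale degree 1 → I6.
B-D#-F#-A: a dominant seventh chord on B, the applied dominant of V → V7/V.
E-G#-B-D has root E, degree 5 in A major, so V7.
A-C#-E-G# has root A, degree 1 in A major, so I7.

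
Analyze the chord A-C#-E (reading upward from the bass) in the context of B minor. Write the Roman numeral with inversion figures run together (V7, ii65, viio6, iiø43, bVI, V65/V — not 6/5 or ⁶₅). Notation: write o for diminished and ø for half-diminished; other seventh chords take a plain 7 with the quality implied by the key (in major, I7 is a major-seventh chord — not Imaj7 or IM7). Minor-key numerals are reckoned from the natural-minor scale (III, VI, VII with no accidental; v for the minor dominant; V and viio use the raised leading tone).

VII

Stacked in thirds the chord is A-C#-E: a major triad on A.
A is scale degree 7 in B minor, and a major triad on that degree is written VII.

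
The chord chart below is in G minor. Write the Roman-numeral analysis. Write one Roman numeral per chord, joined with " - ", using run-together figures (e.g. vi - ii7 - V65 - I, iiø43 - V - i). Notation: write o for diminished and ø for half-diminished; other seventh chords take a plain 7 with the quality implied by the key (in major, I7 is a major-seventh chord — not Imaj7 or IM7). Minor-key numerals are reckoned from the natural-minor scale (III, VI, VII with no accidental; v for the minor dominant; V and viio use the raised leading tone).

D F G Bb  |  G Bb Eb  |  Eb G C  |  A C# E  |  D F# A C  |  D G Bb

D-F-G-Bb: minor seventh chord on G = scale degree 1 → i43.
G-Bb-Eb: root Eb is the submediant; major triad there is VI6.
Eb-G-C has root C, degree 4 in G minor, so iv6.
A-C#-E: chromatic; A is V of V, so V/V.
D-F#-A-C: dominant seventh chord on D = scale degree 5 → V7.
D-G-Bb: minor triad on G = scale degree 1 → i64.

i43 - VI6 - iv6 - V/V - V7 - i64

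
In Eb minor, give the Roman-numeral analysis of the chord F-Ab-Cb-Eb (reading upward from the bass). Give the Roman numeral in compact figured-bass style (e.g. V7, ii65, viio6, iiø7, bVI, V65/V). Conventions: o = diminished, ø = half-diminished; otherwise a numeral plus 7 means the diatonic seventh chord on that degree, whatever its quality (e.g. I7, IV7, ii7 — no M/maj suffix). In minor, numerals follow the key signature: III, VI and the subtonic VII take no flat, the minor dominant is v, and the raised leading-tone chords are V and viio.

iiø7

Stacked in thirds the chord is F-Ab-Cb-Eb: a half-diminished seventh chord on F.
F is scale degree 2 in Eb minor, and a half-diminished seventh chord on that degree is written iiø7.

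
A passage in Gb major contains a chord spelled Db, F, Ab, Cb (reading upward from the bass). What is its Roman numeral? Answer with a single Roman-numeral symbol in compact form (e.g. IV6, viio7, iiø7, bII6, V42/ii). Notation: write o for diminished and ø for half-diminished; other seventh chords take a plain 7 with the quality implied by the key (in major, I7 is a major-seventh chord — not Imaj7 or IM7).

The pitches Db-F-Ab-Cb form a dominant seventh chord rooted on Db.
In Gb major, Db is the dominant; the diatonic dominant seventh chord there is V7.

V7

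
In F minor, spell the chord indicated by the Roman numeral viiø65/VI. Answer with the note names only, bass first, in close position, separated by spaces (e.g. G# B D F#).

Eb Gb Bb C

viiø65/VI is a secondary leading-tone chord. The target VI is Db in F minor; the applied chord is rooted a semitone below, on C.
Building a half-diminished seventh chord on C gives C-Eb-Gb-Bb.
With the 65 figure the chord is in first inversion; from the bass Eb upward in close position it reads Eb-Gb-Bb-C.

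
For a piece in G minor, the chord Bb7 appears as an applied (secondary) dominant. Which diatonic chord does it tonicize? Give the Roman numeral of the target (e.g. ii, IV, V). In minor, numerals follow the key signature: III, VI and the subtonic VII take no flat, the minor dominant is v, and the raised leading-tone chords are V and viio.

The chord is a dominant seventh chord on Bb.
A dominant resolves down a perfect fifth: Bb → Eb. In G minor, Eb is scale degree 6, i.e. VI.

VI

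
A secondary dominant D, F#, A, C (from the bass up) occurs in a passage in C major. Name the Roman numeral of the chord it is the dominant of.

V

The chord is a dominant seventh chord on D.
A dominant resolves down a perfect fifth: D → G. In C major, G is scale degree 5, i.e. V.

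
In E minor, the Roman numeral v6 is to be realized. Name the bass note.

D

v in E minor has root B; the chord is B-D-F#.
The figure 6 means first inversion — the third is in the bass.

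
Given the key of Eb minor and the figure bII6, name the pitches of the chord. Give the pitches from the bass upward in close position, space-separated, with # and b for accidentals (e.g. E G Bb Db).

bII6 is the Neapolitan sixth — a major triad on the lowered second degree, here in its customary first inversion. In Eb minor that root is Fb.
So the chord is Fb-Ab-Cb, a major triad.
With the 6 figure the chord is in first inversion; from the bass Ab upward in close position it reads Ab-Cb-Fb.

Ab Cb Fb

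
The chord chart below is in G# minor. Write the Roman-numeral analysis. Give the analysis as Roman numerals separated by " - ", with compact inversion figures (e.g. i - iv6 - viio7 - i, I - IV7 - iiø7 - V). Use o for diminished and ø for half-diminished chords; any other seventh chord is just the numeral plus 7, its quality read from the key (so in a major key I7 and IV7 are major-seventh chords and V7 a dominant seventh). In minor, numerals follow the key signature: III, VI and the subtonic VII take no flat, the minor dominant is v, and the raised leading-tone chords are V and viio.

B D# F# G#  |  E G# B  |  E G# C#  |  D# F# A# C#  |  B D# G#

i65 - VI - iv6 - v7 - i6

B-D#-F#-G#: minor seventh chord on G# = scale degree 1 → i65.
E-G#-B: major triad on E = scale degree 6 → VI.
E-G#-C#: minor triad on C# = scale degree 4 → iv6.
D#-F#-A#-C# has root D#, degree 5 in G# minor, so v7.
B-D#-G# has root G#, degree 1 in G# minor, so i6.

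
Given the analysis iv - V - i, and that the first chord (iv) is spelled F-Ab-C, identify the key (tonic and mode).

The chord Fm is a minor triad rooted on F; its label is iv.
Counting down 3 scale steps from F places the tonic on C; a minor triad on degree 4 is diatonic only in minor.

C minor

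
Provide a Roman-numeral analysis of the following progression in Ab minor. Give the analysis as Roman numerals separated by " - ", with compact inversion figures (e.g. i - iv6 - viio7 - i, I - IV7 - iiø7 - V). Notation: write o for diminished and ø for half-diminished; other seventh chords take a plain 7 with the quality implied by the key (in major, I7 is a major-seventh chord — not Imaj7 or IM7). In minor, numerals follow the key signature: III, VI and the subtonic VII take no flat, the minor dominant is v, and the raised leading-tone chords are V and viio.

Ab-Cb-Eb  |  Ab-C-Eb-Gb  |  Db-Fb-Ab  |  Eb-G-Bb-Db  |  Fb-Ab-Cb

Ab-Cb-Eb has root Ab, degree 1 in Ab minor, so i.
Ab-C-Eb-Gb: chromatic; Ab is V of iv, so V7/iv.
Db-Fb-Ab has root Db, degree 4 in Ab minor, so iv.
Eb-G-Bb-Db: root Eb is the dominant; dominant seventh chord there is V7.
Fb-Ab-Cb: root Fb is the submediant; major triad there is VI.

i - V7/iv - iv - V7 - VI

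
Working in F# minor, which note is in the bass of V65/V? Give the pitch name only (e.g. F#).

B#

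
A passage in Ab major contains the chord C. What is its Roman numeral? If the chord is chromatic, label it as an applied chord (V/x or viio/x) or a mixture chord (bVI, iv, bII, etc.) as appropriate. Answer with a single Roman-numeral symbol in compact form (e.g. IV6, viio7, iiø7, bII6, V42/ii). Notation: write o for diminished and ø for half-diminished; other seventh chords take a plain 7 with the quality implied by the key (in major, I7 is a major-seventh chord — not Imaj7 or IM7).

V/vi

Stacked in thirds the chord is C-E-G: a major triad on C.
C is not a diatonic chord root with this quality in Ab major, but it lies a perfect fifth above F (vi), so the chord functions as an applied dominant of vi.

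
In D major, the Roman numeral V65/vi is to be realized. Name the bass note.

The applied chord V65/vi is rooted on F#: F#-A#-C#-E.
The figure 65 means first inversion — the third is in the bass.

A#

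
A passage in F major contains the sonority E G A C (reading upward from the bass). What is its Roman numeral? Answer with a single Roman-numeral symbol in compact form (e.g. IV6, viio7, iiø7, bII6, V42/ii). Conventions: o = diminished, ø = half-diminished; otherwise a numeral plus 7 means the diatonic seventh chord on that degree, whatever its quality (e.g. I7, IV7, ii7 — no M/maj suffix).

Stacked in thirds the chord is A-C-E-G: a minor seventh chord on A.
A is scale degree 3 in F major, and a minor seventh chord on that degree is written iii7.
With E in the bass the chord is in second inversion, so the figured bass is 43.

iii43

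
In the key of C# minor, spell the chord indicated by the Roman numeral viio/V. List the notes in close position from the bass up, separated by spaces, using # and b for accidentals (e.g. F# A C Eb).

F## A# C#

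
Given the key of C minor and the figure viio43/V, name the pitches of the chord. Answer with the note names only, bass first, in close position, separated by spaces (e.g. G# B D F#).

viio43/V is a secondary leading-tone chord. The target V is G in C minor; the applied chord is rooted a semitone below, on F#.
Building a fully diminished seventh chord on F# gives F#-A-C-Eb.
The figured bass 43 indicates second inversion, placing the fifth (C) in the bass: C-Eb-F#-A.

C Eb F# A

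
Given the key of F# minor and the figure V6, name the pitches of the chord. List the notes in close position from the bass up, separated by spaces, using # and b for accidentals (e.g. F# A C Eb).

E# G# C#

In F# minor, scale degree 5 is C#. The dominant is major (leading tone raised), so V is a major triad.
Stacking thirds from C# gives C#-E#-G#.
With the 6 figure the chord is in first inversion; from the bass E# upward in close position it reads E#-G#-C#.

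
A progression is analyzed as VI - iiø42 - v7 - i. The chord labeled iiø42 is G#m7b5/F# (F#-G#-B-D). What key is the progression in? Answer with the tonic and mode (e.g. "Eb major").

The anchor chord is a half-diminished seventh chord on G#, labeled iiø42.
If G# is scale degree 2 and the mode makes that degree carry a half-diminished seventh chord, the tonic is F# and the mode is minor.

F# minor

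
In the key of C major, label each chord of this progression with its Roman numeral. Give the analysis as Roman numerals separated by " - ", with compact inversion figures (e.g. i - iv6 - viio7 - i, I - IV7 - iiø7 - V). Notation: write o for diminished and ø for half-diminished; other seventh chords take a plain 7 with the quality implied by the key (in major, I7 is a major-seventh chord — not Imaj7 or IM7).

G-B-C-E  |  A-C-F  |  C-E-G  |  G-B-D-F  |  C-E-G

I43 - IV6 - I - V7 - I

G-B-C-E: root C is the tonic; major seventh chord there is I43.
A-C-F: root F is the subdominant; major triad there is IV6.
C-E-G: major triad on C = scale degree 1 → I.
G-B-D-F: root G is the dominant; dominant seventh chord there is V7.
C-E-G: root C is the tonic; major triad there is I.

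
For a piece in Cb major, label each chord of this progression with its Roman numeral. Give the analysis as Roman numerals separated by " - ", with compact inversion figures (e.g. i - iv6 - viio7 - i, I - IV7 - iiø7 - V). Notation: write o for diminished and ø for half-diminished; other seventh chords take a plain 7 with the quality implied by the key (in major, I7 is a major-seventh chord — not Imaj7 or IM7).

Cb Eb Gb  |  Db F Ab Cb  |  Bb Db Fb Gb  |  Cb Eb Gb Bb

Cb-Eb-Gb: major triad on Cb = scale degree 1 → I.
Db-F-Ab-Cb is the secondary dominant of V (dominant seventh chord on Db): V7/V.
Bb-Db-Fb-Gb: dominant seventh chord on Gb = scale degree 5 → V65.
Cb-Eb-Gb-Bb has root Cb, degree 1 in Cb major, so I7.

I - V7/V - V65 - I7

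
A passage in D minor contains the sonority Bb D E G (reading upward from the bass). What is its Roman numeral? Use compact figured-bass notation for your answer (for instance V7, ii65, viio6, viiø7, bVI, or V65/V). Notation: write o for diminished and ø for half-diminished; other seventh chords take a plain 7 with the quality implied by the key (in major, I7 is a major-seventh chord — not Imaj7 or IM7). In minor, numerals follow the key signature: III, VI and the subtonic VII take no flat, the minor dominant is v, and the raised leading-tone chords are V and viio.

iiø43

Stacked in thirds the chord is E-G-Bb-D: a half-diminished seventh chord on E.
E is scale degree 2 in D minor, and a half-diminished seventh chord on that degree is written iiø7.
With Bb in the bass the chord is in second inversion, so the figured bass is 43.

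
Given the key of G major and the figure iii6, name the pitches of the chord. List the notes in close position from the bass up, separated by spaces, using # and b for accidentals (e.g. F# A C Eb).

The numeral's case and figure indicate a minor triad. In G major its root, the third degree, is B.
Stacking thirds from B gives B-D-F#.
With the 6 figure the chord is in first inversion; from the bass D upward in close position it reads D-F#-B.

D F# B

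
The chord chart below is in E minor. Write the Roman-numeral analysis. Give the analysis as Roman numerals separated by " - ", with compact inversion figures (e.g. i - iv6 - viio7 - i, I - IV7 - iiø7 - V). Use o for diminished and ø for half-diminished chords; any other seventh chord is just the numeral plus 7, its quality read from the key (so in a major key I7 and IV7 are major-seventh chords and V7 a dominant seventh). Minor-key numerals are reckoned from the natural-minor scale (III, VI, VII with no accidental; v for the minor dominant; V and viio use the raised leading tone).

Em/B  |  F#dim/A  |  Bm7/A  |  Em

i64 - iio6 - v42 - i

Em/B has root E, degree 1 in E minor, so i64.
F#dim/A has root F#, degree 2 in E minor, so iio6.
Bm7/A has root B, degree 5 in E minor, so v42.
Em has root E, degree 1 in E minor, so i.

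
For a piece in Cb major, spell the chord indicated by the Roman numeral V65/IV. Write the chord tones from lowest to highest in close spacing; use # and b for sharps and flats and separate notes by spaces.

V65/IV is a secondary dominant — the dominant seventh of IV. IV in Cb major is Fb, so the applied chord's root is Cb, a perfect fifth above.
Building a dominant seventh chord on Cb gives Cb-Eb-Gb-Bbb.
The figured bass 65 indicates first inversion, placing the third (Eb) in the bass: Eb-Gb-Bbb-Cb.

Eb Gb Bbb Cb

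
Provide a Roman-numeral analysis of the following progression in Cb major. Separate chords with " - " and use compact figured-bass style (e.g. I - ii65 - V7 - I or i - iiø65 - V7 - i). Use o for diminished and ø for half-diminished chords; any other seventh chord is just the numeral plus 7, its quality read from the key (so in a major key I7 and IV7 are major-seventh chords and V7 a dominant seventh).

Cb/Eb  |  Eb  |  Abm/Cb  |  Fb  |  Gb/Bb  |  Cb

Cb/Eb has root Cb, degree 1 in Cb major, so I6.
Eb: a major triad on Eb, the applied dominant of vi → V/vi.
Abm/Cb: root Ab is the submediant; minor triad there is vi6.
Fb: major triad on Fb = scale degree 4 → IV.
Gb/Bb: root Gb is the dominant; major triad there is V6.
Cb: major triad on Cb = scale degree 1 → I.

I6 - V/vi - vi6 - IV - V6 - I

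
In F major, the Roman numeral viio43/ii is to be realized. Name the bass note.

The applied chord viio43/ii is rooted on F#: F#-A-C-Eb.
The figure 43 means second inversion — the fifth is in the bass.

C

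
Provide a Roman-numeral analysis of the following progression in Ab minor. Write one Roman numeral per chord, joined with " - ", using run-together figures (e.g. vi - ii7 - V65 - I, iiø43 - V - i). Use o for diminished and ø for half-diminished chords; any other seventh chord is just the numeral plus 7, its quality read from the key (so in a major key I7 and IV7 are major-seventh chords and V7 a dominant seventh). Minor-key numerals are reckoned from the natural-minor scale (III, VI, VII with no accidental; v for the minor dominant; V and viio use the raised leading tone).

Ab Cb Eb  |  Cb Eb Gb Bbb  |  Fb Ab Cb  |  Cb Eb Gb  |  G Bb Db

Ab-Cb-Eb has root Ab, degree 1 in Ab minor, so i.
Cb-Eb-Gb-Bbb: a dominant seventh chord on Cb, the applied dominant of VI → V7/VI.
Fb-Ab-Cb: major triad on Fb = scale degree 6 → VI.
Cb-Eb-Gb: major triad on Cb = scale degree 3 → III.
G-Bb-Db: diminished triad on G = scale degree 7 → viio.

i - V7/VI - VI - III - viio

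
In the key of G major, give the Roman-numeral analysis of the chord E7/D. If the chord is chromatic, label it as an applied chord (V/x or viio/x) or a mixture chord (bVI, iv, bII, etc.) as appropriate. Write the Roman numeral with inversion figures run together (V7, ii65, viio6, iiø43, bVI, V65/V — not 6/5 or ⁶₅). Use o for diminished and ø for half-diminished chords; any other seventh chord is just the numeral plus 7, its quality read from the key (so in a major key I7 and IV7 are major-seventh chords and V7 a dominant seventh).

The pitches E-G#-B-D form a dominant seventh chord rooted on E.
E is not a diatonic chord root with this quality in G major, but it lies a perfect fifth above A (ii), so the chord functions as an applied dominant of ii.
With D in the bass the chord is in third inversion, so the figured bass is 42.

V42/ii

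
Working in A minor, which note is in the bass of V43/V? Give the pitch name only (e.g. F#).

F#

The applied chord V43/V is rooted on B: B-D#-F#-A.
The figure 43 means second inversion — the fifth is in the bass.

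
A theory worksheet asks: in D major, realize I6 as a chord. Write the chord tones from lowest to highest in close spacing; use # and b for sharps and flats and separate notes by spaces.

F# A D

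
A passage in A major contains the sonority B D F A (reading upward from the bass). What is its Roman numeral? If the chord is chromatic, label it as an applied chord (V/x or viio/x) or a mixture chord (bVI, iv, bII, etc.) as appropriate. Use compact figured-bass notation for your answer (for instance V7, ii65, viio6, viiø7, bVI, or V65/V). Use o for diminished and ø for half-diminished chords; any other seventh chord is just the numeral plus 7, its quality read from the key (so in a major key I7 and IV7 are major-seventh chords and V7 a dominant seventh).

iiø7

Stacked in thirds the chord is B-D-F-A: a half-diminished seventh chord on B.
B is the second degree of A major. This is the half-diminished supertonic seventh, borrowed from the parallel minor.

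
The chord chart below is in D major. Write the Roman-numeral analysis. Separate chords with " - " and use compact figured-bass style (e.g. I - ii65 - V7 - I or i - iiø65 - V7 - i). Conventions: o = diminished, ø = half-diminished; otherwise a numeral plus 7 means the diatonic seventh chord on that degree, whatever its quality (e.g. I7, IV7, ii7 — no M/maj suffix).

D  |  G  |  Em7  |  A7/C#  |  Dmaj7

D has root D, degree 1 in D major, so I.
G has root G, degree 4 in D major, so IV.
Em7 has root E, degree 2 in D major, so ii7.
A7/C# has root A, degree 5 in D major, so V65.
Dmaj7: major seventh chord on D = scale degree 1 → I7.

I - IV - ii7 - V65 - I7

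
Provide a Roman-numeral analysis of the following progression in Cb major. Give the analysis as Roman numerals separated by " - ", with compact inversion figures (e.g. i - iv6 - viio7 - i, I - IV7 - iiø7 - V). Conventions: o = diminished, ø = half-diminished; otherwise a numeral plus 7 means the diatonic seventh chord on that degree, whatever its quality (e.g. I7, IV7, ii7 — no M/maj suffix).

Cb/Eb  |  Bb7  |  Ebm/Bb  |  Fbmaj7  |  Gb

I6 - V7/iii - iii64 - IV7 - V

Cb/Eb: root Cb is the tonic; major triad there is I6.
Bb7: a dominant seventh chord on Bb, the applied dominant of iii → V7/iii.
Ebm/Bb: minor triad on Eb = scale degree 3 → iii64.
Fbmaj7: root Fb is the subdominant; major seventh chord there is IV7.
Gb: major triad on Gb = scale degree 5 → V.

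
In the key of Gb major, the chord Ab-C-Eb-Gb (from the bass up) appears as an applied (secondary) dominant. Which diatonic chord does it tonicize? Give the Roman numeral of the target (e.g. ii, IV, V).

The chord is a dominant seventh chord on Ab.
A dominant resolves down a perfect fifth: Ab → Db. In Gb major, Db is scale degree 5, i.e. V.

V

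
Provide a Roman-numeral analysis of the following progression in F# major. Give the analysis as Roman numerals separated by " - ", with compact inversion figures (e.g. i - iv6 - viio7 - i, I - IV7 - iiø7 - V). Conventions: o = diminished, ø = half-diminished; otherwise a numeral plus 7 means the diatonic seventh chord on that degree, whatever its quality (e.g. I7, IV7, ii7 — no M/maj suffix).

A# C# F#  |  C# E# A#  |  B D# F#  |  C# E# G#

A#-C#-F#: major triad on F# = scale degree 1 → I6.
C#-E#-A#: minor triad on A# = scale degree 3 → iii6.
B-D#-F#: major triad on B = scale degree 4 → IV.
C#-E#-G#: root C# is the dominant; major triad there is V.

I6 - iii6 - IV - V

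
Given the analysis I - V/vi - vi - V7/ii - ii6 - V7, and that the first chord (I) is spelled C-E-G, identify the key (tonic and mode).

C major

The chord C is a major triad rooted on C; its label is I.
If C is scale degree 1 and the mode makes that degree carry a major triad, the tonic is C and the mode is major.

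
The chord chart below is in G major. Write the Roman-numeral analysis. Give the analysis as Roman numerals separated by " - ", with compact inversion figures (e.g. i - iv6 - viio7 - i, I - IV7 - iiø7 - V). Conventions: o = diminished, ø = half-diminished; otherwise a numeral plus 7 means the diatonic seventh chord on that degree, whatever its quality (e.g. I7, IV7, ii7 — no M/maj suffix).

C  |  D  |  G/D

IV - V - I64

C: root C is the subdominant; major triad there is IV.
D: root D is the dominant; major triad there is V.
G/D: root G is the tonic; major triad there is I64.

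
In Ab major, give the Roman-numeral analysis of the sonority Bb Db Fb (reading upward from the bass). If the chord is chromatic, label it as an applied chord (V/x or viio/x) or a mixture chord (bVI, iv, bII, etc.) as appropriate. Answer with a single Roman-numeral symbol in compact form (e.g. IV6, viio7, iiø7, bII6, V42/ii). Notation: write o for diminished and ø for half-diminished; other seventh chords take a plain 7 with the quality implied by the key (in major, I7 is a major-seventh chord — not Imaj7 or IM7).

iio

Stacked in thirds the chord is Bb-Db-Fb: a diminished triad on Bb.
Bb is the second degree of Ab major. This is the diminished supertonic triad, borrowed from the parallel minor.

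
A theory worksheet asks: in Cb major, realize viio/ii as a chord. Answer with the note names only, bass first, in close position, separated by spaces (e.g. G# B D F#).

C Eb Gb

The slash marks an applied leading-tone chord: viio of ii. In Cb major, ii is Db, so the leading tone to it is C, a half step below.
Building a diminished triad on C gives C-Eb-Gb.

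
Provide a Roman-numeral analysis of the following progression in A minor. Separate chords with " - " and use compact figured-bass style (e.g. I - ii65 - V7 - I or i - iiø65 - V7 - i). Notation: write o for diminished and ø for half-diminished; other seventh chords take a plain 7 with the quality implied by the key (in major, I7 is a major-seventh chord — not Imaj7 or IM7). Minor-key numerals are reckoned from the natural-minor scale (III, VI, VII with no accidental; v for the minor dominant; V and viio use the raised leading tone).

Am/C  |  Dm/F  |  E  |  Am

i6 - iv6 - V - i

Am/C: minor triad on A = scale degree 1 → i6.
Dm/F has root D, degree 4 in A minor, so iv6.
E: root E is the dominant; major triad there is V.
Am has root A, degree 1 in A minor, so i.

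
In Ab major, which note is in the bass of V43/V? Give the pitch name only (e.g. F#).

F

The applied chord V43/V is rooted on Bb: Bb-D-F-Ab.
The figure 43 means second inversion — the fifth is in the bass.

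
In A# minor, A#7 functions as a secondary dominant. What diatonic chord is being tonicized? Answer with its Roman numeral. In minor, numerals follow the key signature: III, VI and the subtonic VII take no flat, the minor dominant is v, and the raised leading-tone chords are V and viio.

The chord is a dominant seventh chord on A#.
A dominant resolves down a perfect fifth: A# → D#. In A# minor, D# is scale degree 4, i.e. iv.

iv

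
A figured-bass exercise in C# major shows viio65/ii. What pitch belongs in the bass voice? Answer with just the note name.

E#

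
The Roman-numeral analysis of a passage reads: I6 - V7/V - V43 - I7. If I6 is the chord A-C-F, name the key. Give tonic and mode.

F major

I6 is given as A-C-F — a major triad with root F.
If F is scale degree 1 and the mode makes that degree carry a major triad, the tonic is F and the mode is major.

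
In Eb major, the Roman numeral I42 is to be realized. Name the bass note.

D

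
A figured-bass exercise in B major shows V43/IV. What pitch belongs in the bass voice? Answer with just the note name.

F#

The applied chord V43/IV is rooted on B: B-D#-F#-A.
The figure 43 means second inversion — the fifth is in the bass.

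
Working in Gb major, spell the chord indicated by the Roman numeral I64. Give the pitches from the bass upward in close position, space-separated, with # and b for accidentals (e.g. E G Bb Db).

Db Gb Bb

In Gb major, scale degree 1 is Gb, and the diatonic chord built there is a major triad.
Stacking thirds from Gb gives Gb-Bb-Db.
The figured bass 64 indicates second inversion, placing the fifth (Db) in the bass: Db-Gb-Bb.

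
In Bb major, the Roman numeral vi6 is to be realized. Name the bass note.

vi in Bb major has root G; the chord is G-Bb-D.
The figure 6 means first inversion — the third is in the bass.

Bb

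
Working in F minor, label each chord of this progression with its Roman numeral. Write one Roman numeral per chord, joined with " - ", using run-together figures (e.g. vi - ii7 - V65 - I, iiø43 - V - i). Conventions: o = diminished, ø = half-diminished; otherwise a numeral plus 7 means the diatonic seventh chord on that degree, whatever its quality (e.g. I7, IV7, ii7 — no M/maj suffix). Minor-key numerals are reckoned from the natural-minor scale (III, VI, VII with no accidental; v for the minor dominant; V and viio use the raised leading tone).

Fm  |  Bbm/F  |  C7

i - iv64 - V7

Fm has root F, degree 1 in F minor, so i.
Bbm/F has root Bb, degree 4 in F minor, so iv64.
C7: dominant seventh chord on C = scale degree 5 → V7.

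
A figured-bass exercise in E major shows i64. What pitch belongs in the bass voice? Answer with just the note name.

B

i in E major has root E; the chord is E-G-B.
The figure 64 means second inversion — the fifth is in the bass.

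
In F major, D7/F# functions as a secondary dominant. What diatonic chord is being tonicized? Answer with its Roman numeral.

The chord is a dominant seventh chord on D.
A dominant resolves down a perfect fifth: D → G. In F major, G is scale degree 2, i.e. ii.

ii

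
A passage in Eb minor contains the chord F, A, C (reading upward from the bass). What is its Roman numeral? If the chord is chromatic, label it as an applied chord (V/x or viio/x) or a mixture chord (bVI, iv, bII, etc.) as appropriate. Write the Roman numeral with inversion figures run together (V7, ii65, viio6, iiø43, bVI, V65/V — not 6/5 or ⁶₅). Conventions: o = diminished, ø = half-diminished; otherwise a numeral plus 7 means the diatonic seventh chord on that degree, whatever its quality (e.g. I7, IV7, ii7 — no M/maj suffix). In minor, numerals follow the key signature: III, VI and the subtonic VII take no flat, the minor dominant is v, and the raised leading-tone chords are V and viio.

Stacked in thirds the chord is F-A-C: a major triad on F.
F is not a diatonic chord root with this quality in Eb minor, but it lies a perfect fifth above Bb (V), so the chord functions as an applied dominant of V.

V/V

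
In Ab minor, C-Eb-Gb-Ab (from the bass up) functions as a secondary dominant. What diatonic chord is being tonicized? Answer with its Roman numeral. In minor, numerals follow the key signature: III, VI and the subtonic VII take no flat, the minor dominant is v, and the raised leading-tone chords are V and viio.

The chord is a dominant seventh chord on Ab.
A dominant resolves down a perfect fifth: Ab → Db. In Ab minor, Db is scale degree 4, i.e. iv.

iv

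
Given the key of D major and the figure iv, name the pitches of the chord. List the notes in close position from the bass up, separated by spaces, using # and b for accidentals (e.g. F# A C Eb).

Scale degree 4 in D major is G; here the chord built on it is altered to a minor triad. iv is the minor subdominant, borrowed from the parallel minor.
So the chord is G-Bb-D.

G Bb D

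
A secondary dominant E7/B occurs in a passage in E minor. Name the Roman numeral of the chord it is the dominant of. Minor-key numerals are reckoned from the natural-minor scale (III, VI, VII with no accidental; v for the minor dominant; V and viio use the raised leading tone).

iv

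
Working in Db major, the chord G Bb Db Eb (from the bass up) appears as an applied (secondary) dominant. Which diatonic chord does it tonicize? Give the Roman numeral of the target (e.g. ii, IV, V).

The chord is a dominant seventh chord on Eb.
A dominant resolves down a perfect fifth: Eb → Ab. In Db major, Ab is scale degree 5, i.e. V.

V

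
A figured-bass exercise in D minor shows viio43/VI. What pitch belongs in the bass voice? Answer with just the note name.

Eb

The applied chord viio43/VI is rooted on A: A-C-Eb-Gb.
The figure 43 means second inversion — the fifth is in the bass.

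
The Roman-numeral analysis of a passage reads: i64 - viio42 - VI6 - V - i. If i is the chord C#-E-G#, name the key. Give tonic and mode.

C# minor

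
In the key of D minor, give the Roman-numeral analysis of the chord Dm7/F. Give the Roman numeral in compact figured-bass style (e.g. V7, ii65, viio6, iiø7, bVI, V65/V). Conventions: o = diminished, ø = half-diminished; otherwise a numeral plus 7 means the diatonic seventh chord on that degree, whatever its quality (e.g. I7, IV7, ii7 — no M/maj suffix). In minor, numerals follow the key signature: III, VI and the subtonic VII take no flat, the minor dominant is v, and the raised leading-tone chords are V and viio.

i65

The pitches D-F-A-C form a minor seventh chord rooted on D.
In D minor, D is the tonic; the diatonic minor seventh chord there is i7.
With F in the bass the chord is in first inversion, so the figured bass is 65.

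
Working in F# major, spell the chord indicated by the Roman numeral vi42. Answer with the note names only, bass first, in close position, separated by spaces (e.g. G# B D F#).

In F# major, the submediant is D#, and the diatonic chord built there is a minor seventh chord.
That chord is spelled D#-F#-A#-C#.
With the 42 figure the chord is in third inversion; from the bass C# upward in close position it reads C#-D#-F#-A#.

C# D# F# A#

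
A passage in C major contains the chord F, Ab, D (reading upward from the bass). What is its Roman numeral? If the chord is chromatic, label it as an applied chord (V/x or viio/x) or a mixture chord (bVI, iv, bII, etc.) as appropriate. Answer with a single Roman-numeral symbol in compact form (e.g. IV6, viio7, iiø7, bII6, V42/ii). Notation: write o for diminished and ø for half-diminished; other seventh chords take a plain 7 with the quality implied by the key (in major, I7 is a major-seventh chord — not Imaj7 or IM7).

Stacked in thirds the chord is D-F-Ab: a diminished triad on D.
D is the second degree of C major. This is the diminished supertonic triad, borrowed from the parallel minor.
With F in the bass the chord is in first inversion, so the figured bass is 6.

iio6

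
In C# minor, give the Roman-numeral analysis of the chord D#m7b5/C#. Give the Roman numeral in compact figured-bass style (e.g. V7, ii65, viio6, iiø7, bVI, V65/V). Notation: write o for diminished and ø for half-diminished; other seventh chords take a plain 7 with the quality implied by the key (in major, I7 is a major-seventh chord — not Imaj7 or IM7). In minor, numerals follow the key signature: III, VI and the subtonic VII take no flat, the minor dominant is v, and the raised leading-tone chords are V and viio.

iiø42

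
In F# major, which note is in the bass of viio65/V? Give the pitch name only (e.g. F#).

D#

The applied chord viio65/V is rooted on B#: B#-D#-F#-A.
The figure 65 means first inversion — the third is in the bass.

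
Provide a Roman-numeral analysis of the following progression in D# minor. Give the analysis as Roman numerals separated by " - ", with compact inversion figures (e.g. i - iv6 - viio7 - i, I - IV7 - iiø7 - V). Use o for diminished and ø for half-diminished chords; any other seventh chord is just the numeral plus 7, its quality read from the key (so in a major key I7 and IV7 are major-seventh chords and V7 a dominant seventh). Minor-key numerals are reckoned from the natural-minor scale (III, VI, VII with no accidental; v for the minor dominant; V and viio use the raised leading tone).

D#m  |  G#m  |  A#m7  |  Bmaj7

D#m: root D# is the tonic; minor triad there is i.
G#m has root G#, degree 4 in D# minor, so iv.
A#m7 has root A#, degree 5 in D# minor, so v7.
Bmaj7: major seventh chord on B = scale degree 6 → VI7.

i - iv - v7 - VI7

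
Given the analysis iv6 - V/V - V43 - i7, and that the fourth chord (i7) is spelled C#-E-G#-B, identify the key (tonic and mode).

C# minor

The chord C#m7 is a minor seventh chord rooted on C#; its label is i7.
If C# is scale degree 1 and the mode makes that degree carry a minor seventh chord, the tonic is C# and the mode is minor.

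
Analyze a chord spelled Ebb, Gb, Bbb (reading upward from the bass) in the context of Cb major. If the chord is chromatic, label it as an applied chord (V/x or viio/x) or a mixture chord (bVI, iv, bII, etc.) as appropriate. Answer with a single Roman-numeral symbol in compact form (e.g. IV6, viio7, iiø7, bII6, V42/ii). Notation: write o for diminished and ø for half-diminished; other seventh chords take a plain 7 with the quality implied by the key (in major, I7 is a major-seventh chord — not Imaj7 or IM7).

Stacked in thirds the chord is Ebb-Gb-Bbb: a major triad on Ebb.
Ebb is the lowered third degree of Cb major (diatonic 3 would be Eb). This is a major triad on the lowered third degree, borrowed from the parallel minor.

bIII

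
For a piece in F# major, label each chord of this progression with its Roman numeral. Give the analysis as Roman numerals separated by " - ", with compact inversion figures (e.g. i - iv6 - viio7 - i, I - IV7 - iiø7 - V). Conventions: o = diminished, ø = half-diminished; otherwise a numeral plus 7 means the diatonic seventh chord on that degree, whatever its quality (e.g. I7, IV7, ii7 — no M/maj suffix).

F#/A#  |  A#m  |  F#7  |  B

I6 - iii - V7/IV - IV

F#/A#: root F# is the tonic; major triad there is I6.
A#m: minor triad on A# = scale degree 3 → iii.
F#7 is the secondary dominant of IV (dominant seventh chord on F#): V7/IV.
B: major triad on B = scale degree 4 → IV.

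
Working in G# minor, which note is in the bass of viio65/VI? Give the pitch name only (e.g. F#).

The applied chord viio65/VI is rooted on D#: D#-F#-A-C.
The figure 65 means first inversion — the third is in the bass.

F#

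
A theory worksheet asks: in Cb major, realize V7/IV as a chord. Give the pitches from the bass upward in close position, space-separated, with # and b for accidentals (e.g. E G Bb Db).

The slash means an applied dominant: we want the dominant of IV. In Cb major, IV is Fb major, and its dominant is built on Cb.
Building a dominant seventh chord on Cb gives Cb-Eb-Gb-Bbb.

Cb Eb Gb Bbb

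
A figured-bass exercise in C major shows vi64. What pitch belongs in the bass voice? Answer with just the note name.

E

vi in C major has root A; the chord is A-C-E.
The figure 64 means second inversion — the fifth is in the bass.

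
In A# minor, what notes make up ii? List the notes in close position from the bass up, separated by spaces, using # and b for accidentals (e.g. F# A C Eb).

B# D# F##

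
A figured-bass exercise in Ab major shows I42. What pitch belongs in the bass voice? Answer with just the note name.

I in Ab major has root Ab; the chord is Ab-C-Eb-G.
The figure 42 means third inversion — the seventh is in the bass.

G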